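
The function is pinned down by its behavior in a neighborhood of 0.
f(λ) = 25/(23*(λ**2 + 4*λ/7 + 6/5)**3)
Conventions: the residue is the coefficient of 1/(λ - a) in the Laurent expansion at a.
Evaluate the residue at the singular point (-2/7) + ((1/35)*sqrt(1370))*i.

The residue is -((31513125/7570063232)*sqrt(1370))*i.

The factor λ**2 + 4*λ/7 + 6/5 splits as (λ - a)(λ - a') with a = (-2/7) + ((1/35)*sqrt(1370))*i, a' = (-2/7) - ((1/35)*sqrt(1370))*i. At the order-3 pole a set g(λ) = (λ - a)^3*f(λ) = [25/23] / (λ - a')^3.
Order-3 pole: residue = g''(a)/2; g''((-2/7) + ((1/35)*sqrt(1370))*i) = -((31513125/3785031616)*sqrt(1370))*i, so the residue is -((31513125/7570063232)*sqrt(1370))*i.


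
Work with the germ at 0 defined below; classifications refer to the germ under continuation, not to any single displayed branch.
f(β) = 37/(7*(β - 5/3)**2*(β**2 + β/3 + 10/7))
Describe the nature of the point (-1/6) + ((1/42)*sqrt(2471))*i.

The denominator factor β**2 + β/3 + 10/7 vanishes at (-1/6) + ((1/42)*sqrt(2471))*i and appears to the power 1; the numerator there equals 37/7, nonzero, and no other factor vanishes.
Hence a pole whose order is the multiplicity, 1.

The point is a pole of order 1.


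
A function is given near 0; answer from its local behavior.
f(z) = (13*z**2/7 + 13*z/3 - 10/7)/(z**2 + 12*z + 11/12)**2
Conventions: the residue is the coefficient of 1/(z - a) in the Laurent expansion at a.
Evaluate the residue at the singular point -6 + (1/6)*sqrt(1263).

The residue is (2161/2481374)*sqrt(1263).

The factor z**2 + 12*z + 11/12 splits as (z - a)(z - a') with a = -6 + (1/6)*sqrt(1263), a' = -6 - (1/6)*sqrt(1263). At the order-2 pole a set g(z) = (z - a)^2*f(z) = [13*z**2/7 + 13*z/3 - 10/7] / (z - a')^2.
Order-2 pole: residue = g'(a); g'(-6 + (1/6)*sqrt(1263)) = (2161/2481374)*sqrt(1263), so the residue is (2161/2481374)*sqrt(1263).


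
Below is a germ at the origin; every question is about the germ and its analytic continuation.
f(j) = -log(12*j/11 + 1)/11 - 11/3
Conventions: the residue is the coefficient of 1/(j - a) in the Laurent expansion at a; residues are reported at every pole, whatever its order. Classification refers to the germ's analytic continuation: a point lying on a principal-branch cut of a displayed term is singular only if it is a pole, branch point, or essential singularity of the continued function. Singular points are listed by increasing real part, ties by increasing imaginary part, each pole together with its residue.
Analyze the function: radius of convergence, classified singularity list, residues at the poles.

Radius of convergence at 0: 11/12.
At -11/12: a logarithmic branch point.

Branch term (-1/11)*log(1 - j/(-11/12)): its argument vanishes at j = -11/12, a logarithmic branch point, modulus 11/12.
The radius of convergence is the smallest modulus among the singular points: 11/12.


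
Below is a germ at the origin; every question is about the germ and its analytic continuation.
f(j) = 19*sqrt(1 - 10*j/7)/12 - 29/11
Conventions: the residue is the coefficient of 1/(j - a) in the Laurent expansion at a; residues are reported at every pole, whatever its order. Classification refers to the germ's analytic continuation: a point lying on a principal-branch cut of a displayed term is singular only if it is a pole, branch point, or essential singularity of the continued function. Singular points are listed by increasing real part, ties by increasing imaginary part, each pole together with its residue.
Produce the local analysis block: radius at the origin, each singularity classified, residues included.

Branch term (19/12)*sqrt(1 - j/(7/10)): its argument vanishes at j = 7/10, a square-root branch point, modulus 7/10.
The radius of convergence is the smallest modulus among the singular points: 7/10.

Radius of convergence at 0: 7/10.
At 7/10: an algebraic (square-root) branch point.


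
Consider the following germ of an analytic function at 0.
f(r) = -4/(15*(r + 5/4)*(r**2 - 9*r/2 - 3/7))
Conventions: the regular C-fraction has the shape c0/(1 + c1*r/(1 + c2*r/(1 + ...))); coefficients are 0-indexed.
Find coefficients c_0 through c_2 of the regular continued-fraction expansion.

Taylor coefficients (expand at 0): a_0 = 112/225, a_1 = -6328/1125, a_2 = 1021636/16875.
c0 = a_0 = 112/225. Peel one level at a time: if S = 1 + c*r/S' with S'(0) = 1, then c is the r-coefficient of S and S' = c*r/(S - 1).
S_1 = c0/f = 1 + (113/10)*r + (91/15)*r^2 + ...; c1 = 113/10.
S_2 = c1*r/(S_1 - 1) = 1 + (-182/339)*r + ...; c2 = -182/339.

The regular C-fraction coefficients are [112/225, 113/10, -182/339].


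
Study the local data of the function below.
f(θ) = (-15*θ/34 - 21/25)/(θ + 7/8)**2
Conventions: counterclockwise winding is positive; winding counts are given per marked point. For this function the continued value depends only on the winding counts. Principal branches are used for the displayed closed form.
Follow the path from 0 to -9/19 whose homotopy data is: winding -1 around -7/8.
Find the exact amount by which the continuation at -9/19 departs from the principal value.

The function is rational, hence single-valued: continuing it around any pole returns the same value, so the difference is 0.

Continued minus principal equals 0.


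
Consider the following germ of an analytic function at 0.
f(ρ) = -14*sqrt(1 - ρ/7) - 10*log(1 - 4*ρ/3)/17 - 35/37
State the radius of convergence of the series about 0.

The radius of convergence is 3/4.

Branch term (-10/17)*log(1 - ρ/(3/4)): its argument vanishes at ρ = 3/4, a logarithmic branch point, modulus 3/4.
Branch term (-14)*sqrt(1 - ρ/(7)): its argument vanishes at ρ = 7, a square-root branch point, modulus 7.
The radius of convergence is the smallest modulus among the singular points: 3/4.


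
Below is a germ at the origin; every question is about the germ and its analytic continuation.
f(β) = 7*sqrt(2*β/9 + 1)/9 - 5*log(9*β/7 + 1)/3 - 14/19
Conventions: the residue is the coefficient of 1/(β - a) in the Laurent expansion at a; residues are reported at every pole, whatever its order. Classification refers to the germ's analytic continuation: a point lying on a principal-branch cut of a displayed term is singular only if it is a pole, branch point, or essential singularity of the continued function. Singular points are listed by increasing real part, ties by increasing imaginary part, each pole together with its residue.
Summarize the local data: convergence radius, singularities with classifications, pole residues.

Radius of convergence at 0: 7/9.
At -9/2: an algebraic (square-root) branch point.
At -7/9: a logarithmic branch point.

Branch term (7/9)*sqrt(1 - β/(-9/2)): its argument vanishes at β = -9/2, a square-root branch point, modulus 9/2.
Branch term (-5/3)*log(1 - β/(-7/9)): its argument vanishes at β = -7/9, a logarithmic branch point, modulus 7/9.
The radius of convergence is the smallest modulus among the singular points: 7/9.
List the singular points by increasing real part (a conjugate pair: the negative imaginary part first).


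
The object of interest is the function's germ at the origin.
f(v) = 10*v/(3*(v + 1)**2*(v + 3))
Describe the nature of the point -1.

The point is a pole of order 2.

The denominator factor v + 1 vanishes at -1 and appears to the power 2; the numerator there equals -10/3, nonzero, and no other factor vanishes.
Hence a pole whose order is the multiplicity, 2.


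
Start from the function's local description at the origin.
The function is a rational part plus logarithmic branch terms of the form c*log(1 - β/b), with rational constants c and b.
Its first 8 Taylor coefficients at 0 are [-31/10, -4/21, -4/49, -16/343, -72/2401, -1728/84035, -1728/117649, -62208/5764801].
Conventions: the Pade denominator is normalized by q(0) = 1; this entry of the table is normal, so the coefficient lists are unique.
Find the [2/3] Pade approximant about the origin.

Taylor coefficients needed (read off): a_0 = -31/10, a_1 = -4/21, a_2 = -4/49, a_3 = -16/343, a_4 = -72/2401, a_5 = -1728/84035.
Write the denominator as Q(β) = 1 + q1*β + q2*β^2 + q3*β^3. Requiring Q*f - P = O(β^6) with deg P <= 2 kills the coefficients of β^3..β^5 in Q*f:
  β^3: a_3 + q1*a_2 + q2*a_1 + q3*a_0 = 0, i.e. -16/343 + (-4/49)*q1 + (-4/21)*q2 + (-31/10)*q3 = 0.
  β^4: a_4 + q1*a_3 + q2*a_2 + q3*a_1 = 0, i.e. -72/2401 + (-16/343)*q1 + (-4/49)*q2 + (-4/21)*q3 = 0.
  β^5: a_5 + q1*a_4 + q2*a_3 + q3*a_2 = 0, i.e. -1728/84035 + (-72/2401)*q1 + (-16/343)*q2 + (-4/49)*q3 = 0.
Solving this linear system: q1 = -2668/2555, q2 = 4182/17885, q3 = -48/25039.
The numerator is Q*f truncated at degree 2: P0 = a_0 = -31/10; P1 = a_1 + q1*a_0 = 116762/38325; P2 = a_2 + q1*a_1 + q2*a_0 = -163003/268275.

The Pade approximant has numerator coefficients [-31/10, 116762/38325, -163003/268275]; denominator coefficients [1, -2668/2555, 4182/17885, -48/25039].


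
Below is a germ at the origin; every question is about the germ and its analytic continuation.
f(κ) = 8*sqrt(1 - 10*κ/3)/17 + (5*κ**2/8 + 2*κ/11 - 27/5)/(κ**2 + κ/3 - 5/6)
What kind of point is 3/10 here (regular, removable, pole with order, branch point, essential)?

The point is an algebraic (square-root) branch point.

The term (8/17)*sqrt(1 - κ/(3/10)) has argument 1 - 3/10/(3/10) = 0 at 3/10: a square-root (algebraic, two-sheeted) branch point; the remaining terms are analytic or single-valued there.


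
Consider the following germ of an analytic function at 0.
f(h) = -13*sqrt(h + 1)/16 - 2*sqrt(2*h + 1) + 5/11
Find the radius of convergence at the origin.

Branch term (-13/16)*sqrt(1 - h/(-1)): its argument vanishes at h = -1, a square-root branch point, modulus 1.
Branch term (-2)*sqrt(1 - h/(-1/2)): its argument vanishes at h = -1/2, a square-root branch point, modulus 1/2.
The radius of convergence is the smallest modulus among the singular points: 1/2.

The radius of convergence is 1/2.


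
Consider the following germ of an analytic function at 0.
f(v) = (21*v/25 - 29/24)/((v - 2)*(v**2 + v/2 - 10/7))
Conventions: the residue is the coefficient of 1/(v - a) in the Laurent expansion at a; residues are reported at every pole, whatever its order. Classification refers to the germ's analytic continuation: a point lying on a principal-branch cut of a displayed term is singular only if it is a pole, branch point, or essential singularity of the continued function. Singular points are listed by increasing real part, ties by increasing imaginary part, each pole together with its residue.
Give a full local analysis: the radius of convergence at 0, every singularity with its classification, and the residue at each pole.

Radius of convergence at 0: -1/4 + (1/28)*sqrt(1169).
At -1/4 - (1/28)*sqrt(1169): a pole of order 1; residue -1981/30000 - (10857/1670000)*sqrt(1169).
At -1/4 + (1/28)*sqrt(1169): a pole of order 1; residue -1981/30000 + (10857/1670000)*sqrt(1169).
At 2: a pole of order 1; residue 1981/15000.

Denominator factor (v - 2): pole of order 1 at 2, modulus 2.
Denominator factor (v**2 + v/2 - 10/7): discriminant 167/28, real irrational roots -1/4 + (1/28)*sqrt(1169) and -1/4 - (1/28)*sqrt(1169); poles of order 1, moduli -1/4 + (1/28)*sqrt(1169) and 1/4 + (1/28)*sqrt(1169).
The radius of convergence is the smallest modulus among the singular points: -1/4 + (1/28)*sqrt(1169).
The factor v**2 + v/2 - 10/7 splits as (v - a)(v - a') with a = -1/4 - (1/28)*sqrt(1169), a' = -1/4 + (1/28)*sqrt(1169). At the order-1 pole a set g(v) = (v - a)*f(v) = [(21*v/25 - 29/24)/(v - 2)] / (v - a').
Simple pole: residue = g(a) at a = -1/4 - (1/28)*sqrt(1169), which is -1981/30000 - (10857/1670000)*sqrt(1169).
The factor v**2 + v/2 - 10/7 splits as (v - a)(v - a') with a = -1/4 + (1/28)*sqrt(1169), a' = -1/4 - (1/28)*sqrt(1169). At the order-1 pole a set g(v) = (v - a)*f(v) = [(21*v/25 - 29/24)/(v - 2)] / (v - a').
Simple pole: residue = g(a) at a = -1/4 + (1/28)*sqrt(1169), which is -1981/30000 + (10857/1670000)*sqrt(1169).
At the order-1 pole 2 set g(v) = (v - (2))*f(v) = (21*v/25 - 29/24)/(v**2 + v/2 - 10/7).
Simple pole: residue = g(a) at a = 2, which is 1981/15000.
List the singular points by increasing real part (a conjugate pair: the negative imaginary part first).


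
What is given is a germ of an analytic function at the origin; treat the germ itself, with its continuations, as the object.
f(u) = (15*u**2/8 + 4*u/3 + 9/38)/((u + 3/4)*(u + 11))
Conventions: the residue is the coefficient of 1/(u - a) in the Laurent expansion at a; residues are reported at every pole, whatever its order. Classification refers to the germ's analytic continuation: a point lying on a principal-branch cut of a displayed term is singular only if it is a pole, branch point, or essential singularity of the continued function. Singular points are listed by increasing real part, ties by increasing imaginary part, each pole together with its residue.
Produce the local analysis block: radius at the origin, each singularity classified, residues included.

Radius of convergence at 0: 3/4.
At -11: a pole of order 1; residue -96875/4674.
At -3/4: a pole of order 1; residue 709/24928.

Denominator factor (u + 3/4): pole of order 1 at -3/4, modulus 3/4.
Denominator factor (u + 11): pole of order 1 at -11, modulus 11.
The radius of convergence is the smallest modulus among the singular points: 3/4.
At the order-1 pole -11 set g(u) = (u - (-11))*f(u) = (15*u**2/8 + 4*u/3 + 9/38)/(u + 3/4).
Simple pole: residue = g(a) at a = -11, which is -96875/4674.
At the order-1 pole -3/4 set g(u) = (u - (-3/4))*f(u) = (15*u**2/8 + 4*u/3 + 9/38)/(u + 11).
Simple pole: residue = g(a) at a = -3/4, which is 709/24928.
List the singular points by increasing real part (a conjugate pair: the negative imaginary part first).


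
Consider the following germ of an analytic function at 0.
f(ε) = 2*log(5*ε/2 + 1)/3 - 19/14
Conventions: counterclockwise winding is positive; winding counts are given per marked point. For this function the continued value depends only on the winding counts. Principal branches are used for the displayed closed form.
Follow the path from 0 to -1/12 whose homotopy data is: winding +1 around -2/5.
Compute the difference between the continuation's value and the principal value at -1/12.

The rational part is single-valued and drops out of the difference; each branch term changes only by its own monodromy.
(2/3)*log(1 - ε/(-2/5)): each positive loop around -2/5 adds 2*pi*i to the log, so winding +1 contributes (2/3)*(1)*2*pi*i = (4/3)*pi*i.
Summing the contributions at ε = -1/12 gives (4/3)*pi*i.

Continued minus principal equals (4/3)*pi*i.


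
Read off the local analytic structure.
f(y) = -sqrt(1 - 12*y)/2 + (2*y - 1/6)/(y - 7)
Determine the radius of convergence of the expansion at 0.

The radius of convergence is 1/12.

Denominator factor (y - 7): pole of order 1 at 7, modulus 7.
Branch term (-1/2)*sqrt(1 - y/(1/12)): its argument vanishes at y = 1/12, a square-root branch point, modulus 1/12.
The radius of convergence is the smallest modulus among the singular points: 1/12.


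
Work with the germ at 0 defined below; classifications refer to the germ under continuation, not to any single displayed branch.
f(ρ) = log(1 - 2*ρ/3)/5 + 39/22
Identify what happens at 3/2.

The point is a logarithmic branch point.

The term (1/5)*log(1 - ρ/(3/2)) has argument 1 - 3/2/(3/2) = 0 at 3/2: a logarithmic (infinitely-sheeted) branch point; the remaining terms are analytic or single-valued there.


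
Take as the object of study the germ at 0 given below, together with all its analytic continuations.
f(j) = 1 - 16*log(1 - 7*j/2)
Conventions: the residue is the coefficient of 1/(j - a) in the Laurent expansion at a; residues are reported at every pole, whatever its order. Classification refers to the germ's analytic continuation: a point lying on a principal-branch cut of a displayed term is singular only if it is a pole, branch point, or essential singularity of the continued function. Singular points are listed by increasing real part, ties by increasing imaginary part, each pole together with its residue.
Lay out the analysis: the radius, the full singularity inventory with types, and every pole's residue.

Branch term (-16)*log(1 - j/(2/7)): its argument vanishes at j = 2/7, a logarithmic branch point, modulus 2/7.
The radius of convergence is the smallest modulus among the singular points: 2/7.

Radius of convergence at 0: 2/7.
At 2/7: a logarithmic branch point.


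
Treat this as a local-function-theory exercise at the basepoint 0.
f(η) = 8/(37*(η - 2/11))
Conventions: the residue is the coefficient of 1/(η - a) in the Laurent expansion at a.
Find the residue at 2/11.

At the order-1 pole 2/11 set g(η) = (η - (2/11))*f(η) = 8/37.
Simple pole: residue = g(a) at a = 2/11, which is 8/37.

The residue is 8/37.


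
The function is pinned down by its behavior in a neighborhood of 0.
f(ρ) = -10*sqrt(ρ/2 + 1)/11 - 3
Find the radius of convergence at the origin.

The radius of convergence is 2.

Branch term (-10/11)*sqrt(1 - ρ/(-2)): its argument vanishes at ρ = -2, a square-root branch point, modulus 2.
The radius of convergence is the smallest modulus among the singular points: 2.


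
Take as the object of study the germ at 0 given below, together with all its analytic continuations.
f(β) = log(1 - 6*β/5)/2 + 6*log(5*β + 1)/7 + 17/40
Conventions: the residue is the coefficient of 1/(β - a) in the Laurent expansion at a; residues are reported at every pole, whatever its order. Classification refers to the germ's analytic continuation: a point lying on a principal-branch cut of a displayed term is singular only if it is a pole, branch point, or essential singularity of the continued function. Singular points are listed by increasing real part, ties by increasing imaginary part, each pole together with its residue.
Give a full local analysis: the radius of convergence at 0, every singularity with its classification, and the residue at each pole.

Branch term (1/2)*log(1 - β/(5/6)): its argument vanishes at β = 5/6, a logarithmic branch point, modulus 5/6.
Branch term (6/7)*log(1 - β/(-1/5)): its argument vanishes at β = -1/5, a logarithmic branch point, modulus 1/5.
The radius of convergence is the smallest modulus among the singular points: 1/5.
List the singular points by increasing real part (a conjugate pair: the negative imaginary part first).

Radius of convergence at 0: 1/5.
At -1/5: a logarithmic branch point.
At 5/6: a logarithmic branch point.


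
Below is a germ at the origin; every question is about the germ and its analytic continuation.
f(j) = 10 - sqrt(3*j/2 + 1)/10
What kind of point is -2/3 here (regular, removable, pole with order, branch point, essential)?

The term (-1/10)*sqrt(1 - j/(-2/3)) has argument 1 - -2/3/(-2/3) = 0 at -2/3: a square-root (algebraic, two-sheeted) branch point; the remaining terms are analytic or single-valued there.

The point is an algebraic (square-root) branch point.


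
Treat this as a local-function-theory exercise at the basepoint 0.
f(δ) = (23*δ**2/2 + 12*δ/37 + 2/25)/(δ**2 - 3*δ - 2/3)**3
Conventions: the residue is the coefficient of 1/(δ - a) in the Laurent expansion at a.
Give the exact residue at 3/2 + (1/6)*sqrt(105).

The factor δ**2 - 3*δ - 2/3 splits as (δ - a)(δ - a') with a = 3/2 + (1/6)*sqrt(105), a' = 3/2 - (1/6)*sqrt(105). At the order-3 pole a set g(δ) = (δ - a)^3*f(δ) = [23*δ**2/2 + 12*δ/37 + 2/25] / (δ - a')^3.
Order-3 pole: residue = g''(a)/2; g''(3/2 + (1/6)*sqrt(105)) = (1524567/39659375)*sqrt(105), so the residue is (1524567/79318750)*sqrt(105).

The residue is (1524567/79318750)*sqrt(105).


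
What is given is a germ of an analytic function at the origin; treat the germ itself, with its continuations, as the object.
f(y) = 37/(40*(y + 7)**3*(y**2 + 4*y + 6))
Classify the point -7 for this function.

The denominator factor y + 7 vanishes at -7 and appears to the power 3; the numerator there equals 37/40, nonzero, and no other factor vanishes.
Hence a pole whose order is the multiplicity, 3.

The point is a pole of order 3.


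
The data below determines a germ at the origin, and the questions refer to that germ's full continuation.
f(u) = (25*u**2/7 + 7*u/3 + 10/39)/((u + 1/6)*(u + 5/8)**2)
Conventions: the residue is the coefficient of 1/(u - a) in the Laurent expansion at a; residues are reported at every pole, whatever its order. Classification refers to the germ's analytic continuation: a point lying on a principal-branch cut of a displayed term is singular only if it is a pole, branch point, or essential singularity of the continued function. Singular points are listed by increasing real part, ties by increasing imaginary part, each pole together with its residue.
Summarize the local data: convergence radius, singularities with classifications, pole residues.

Radius of convergence at 0: 1/6.
At -5/8: a pole of order 2; residue 5867/1573.
At -1/6: a pole of order 1; residue -1744/11011.

Denominator factor (u + 5/8)^2: pole of order 2 at -5/8, modulus 5/8.
Denominator factor (u + 1/6): pole of order 1 at -1/6, modulus 1/6.
The radius of convergence is the smallest modulus among the singular points: 1/6.
At the order-2 pole -5/8 set g(u) = (u - (-5/8))^2*f(u) = (25*u**2/7 + 7*u/3 + 10/39)/(u + 1/6).
Order-2 pole: residue = g'(a); g'(-5/8) = 5867/1573, so the residue is 5867/1573.
At the order-1 pole -1/6 set g(u) = (u - (-1/6))*f(u) = (25*u**2/7 + 7*u/3 + 10/39)/(u + 5/8)**2.
Simple pole: residue = g(a) at a = -1/6, which is -1744/11011.
List the singular points by increasing real part (a conjugate pair: the negative imaginary part first).


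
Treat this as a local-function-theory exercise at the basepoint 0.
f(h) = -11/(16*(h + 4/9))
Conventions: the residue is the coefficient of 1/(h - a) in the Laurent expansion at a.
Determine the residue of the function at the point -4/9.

The residue is -11/16.

At the order-1 pole -4/9 set g(h) = (h - (-4/9))*f(h) = -11/16.
Simple pole: residue = g(a) at a = -4/9, which is -11/16.


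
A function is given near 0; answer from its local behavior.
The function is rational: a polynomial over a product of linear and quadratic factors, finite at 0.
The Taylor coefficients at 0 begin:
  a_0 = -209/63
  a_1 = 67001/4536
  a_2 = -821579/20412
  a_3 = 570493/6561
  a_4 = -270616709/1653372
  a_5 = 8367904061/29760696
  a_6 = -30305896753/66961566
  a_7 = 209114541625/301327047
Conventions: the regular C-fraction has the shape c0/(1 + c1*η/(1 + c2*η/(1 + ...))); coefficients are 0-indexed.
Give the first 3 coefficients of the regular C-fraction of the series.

Taylor coefficients (read off): a_0 = -209/63, a_1 = 67001/4536, a_2 = -821579/20412.
c0 = a_0 = -209/63. Peel one level at a time: if S = 1 + c*η/S' with S'(0) = 1, then c is the η-coefficient of S and S' = c*η/(S - 1).
S_1 = c0/f = 1 + (6091/1368)*η + (1599425/207936)*η^2 + ...; c1 = 6091/1368.
S_2 = c1*η/(S_1 - 1) = 1 + (-1599425/925832)*η + ...; c2 = -1599425/925832.

The regular C-fraction coefficients are [-209/63, 6091/1368, -1599425/925832].


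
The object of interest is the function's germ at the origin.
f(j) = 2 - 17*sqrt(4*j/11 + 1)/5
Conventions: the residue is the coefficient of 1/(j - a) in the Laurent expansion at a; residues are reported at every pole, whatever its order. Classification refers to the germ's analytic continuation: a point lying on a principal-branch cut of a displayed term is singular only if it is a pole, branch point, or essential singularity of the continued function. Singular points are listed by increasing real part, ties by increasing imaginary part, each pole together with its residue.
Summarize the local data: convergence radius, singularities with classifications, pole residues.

Branch term (-17/5)*sqrt(1 - j/(-11/4)): its argument vanishes at j = -11/4, a square-root branch point, modulus 11/4.
The radius of convergence is the smallest modulus among the singular points: 11/4.

Radius of convergence at 0: 11/4.
At -11/4: an algebraic (square-root) branch point.


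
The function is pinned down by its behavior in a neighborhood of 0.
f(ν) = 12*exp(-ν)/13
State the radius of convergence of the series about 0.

The factor exp(-ν) is entire and contributes no finite singular point.
The polynomial part has no poles.
No finite singular points: the Taylor series at 0 converges everywhere.

The radius of convergence is infinite.


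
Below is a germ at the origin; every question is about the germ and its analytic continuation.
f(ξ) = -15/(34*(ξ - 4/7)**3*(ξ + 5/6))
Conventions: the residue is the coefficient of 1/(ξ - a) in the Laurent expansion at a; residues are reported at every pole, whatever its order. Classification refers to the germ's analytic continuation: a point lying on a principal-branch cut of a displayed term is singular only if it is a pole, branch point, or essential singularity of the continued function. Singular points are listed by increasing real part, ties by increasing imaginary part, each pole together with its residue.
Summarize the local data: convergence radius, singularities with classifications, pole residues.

Denominator factor (ξ + 5/6): pole of order 1 at -5/6, modulus 5/6.
Denominator factor (ξ - 4/7)^3: pole of order 3 at 4/7, modulus 4/7.
The radius of convergence is the smallest modulus among the singular points: 4/7.
At the order-1 pole -5/6 set g(ξ) = (ξ - (-5/6))*f(ξ) = -15/(34*(ξ - 4/7)**3).
Simple pole: residue = g(a) at a = -5/6, which is 555660/3491443.
At the order-3 pole 4/7 set g(ξ) = (ξ - (4/7))^3*f(ξ) = -15/(34*(ξ + 5/6)).
Order-3 pole: residue = g''(a)/2; g''(4/7) = -1111320/3491443, so the residue is -555660/3491443.
List the singular points by increasing real part (a conjugate pair: the negative imaginary part first).

Radius of convergence at 0: 4/7.
At -5/6: a pole of order 1; residue 555660/3491443.
At 4/7: a pole of order 3; residue -555660/3491443.


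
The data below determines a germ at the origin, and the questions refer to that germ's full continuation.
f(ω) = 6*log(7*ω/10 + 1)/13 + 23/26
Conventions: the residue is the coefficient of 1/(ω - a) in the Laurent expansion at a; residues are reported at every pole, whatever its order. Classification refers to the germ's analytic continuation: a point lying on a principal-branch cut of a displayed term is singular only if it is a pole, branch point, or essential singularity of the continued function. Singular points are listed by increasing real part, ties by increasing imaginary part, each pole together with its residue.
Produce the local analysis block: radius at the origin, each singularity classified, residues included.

Branch term (6/13)*log(1 - ω/(-10/7)): its argument vanishes at ω = -10/7, a logarithmic branch point, modulus 10/7.
The radius of convergence is the smallest modulus among the singular points: 10/7.

Radius of convergence at 0: 10/7.
At -10/7: a logarithmic branch point.


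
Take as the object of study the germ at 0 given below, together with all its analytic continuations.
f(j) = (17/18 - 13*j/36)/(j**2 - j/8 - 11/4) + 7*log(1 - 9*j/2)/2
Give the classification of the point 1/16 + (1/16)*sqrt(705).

The point is a pole of order 1.

The denominator factor j**2 - j/8 - 11/4 vanishes at 1/16 + (1/16)*sqrt(705) and appears to the power 1; the numerator there equals 59/64 - (13/576)*sqrt(705), nonzero, and no other factor vanishes.
The branch terms are analytic at this point.
Hence a pole whose order is the multiplicity, 1.


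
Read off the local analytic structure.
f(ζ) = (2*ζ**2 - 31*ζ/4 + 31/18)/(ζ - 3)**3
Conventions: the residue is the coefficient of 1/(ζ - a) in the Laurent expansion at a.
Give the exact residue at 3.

The residue is 2.

At the order-3 pole 3 set g(ζ) = (ζ - (3))^3*f(ζ) = 2*ζ**2 - 31*ζ/4 + 31/18.
Order-3 pole: residue = g''(a)/2; g''(3) = 4, so the residue is 2.


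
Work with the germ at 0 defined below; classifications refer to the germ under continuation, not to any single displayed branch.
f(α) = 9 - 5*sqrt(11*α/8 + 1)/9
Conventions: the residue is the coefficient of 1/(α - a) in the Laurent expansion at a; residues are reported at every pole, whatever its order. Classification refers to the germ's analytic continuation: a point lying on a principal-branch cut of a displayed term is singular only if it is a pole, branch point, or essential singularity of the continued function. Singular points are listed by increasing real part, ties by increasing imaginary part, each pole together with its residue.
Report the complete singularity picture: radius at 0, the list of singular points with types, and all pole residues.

Branch term (-5/9)*sqrt(1 - α/(-8/11)): its argument vanishes at α = -8/11, a square-root branch point, modulus 8/11.
The radius of convergence is the smallest modulus among the singular points: 8/11.

Radius of convergence at 0: 8/11.
At -8/11: an algebraic (square-root) branch point.


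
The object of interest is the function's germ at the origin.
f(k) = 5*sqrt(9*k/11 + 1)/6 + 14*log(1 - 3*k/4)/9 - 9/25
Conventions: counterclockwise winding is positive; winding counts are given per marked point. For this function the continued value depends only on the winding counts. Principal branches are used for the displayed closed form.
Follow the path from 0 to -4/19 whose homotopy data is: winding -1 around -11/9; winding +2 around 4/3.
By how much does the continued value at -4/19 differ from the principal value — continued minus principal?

The rational part is single-valued and drops out of the difference; each branch term changes only by its own monodromy.
(5/6)*sqrt(1 - k/(-11/9)): winding -1 is odd, the square root flips sign, contributing -2*(5/6)*sqrt(1 - (-4/19)/(-11/9)) = -2*(5/6)*sqrt(173/209) = -(5/627)*sqrt(36157).
(14/9)*log(1 - k/(4/3)): each positive loop around 4/3 adds 2*pi*i to the log, so winding +2 contributes (14/9)*(2)*2*pi*i = (56/9)*pi*i.
Summing the contributions at k = -4/19 gives (-(5/627)*sqrt(36157)) + ((56/9)*pi)*i.

Continued minus principal equals (-(5/627)*sqrt(36157)) + ((56/9)*pi)*i.


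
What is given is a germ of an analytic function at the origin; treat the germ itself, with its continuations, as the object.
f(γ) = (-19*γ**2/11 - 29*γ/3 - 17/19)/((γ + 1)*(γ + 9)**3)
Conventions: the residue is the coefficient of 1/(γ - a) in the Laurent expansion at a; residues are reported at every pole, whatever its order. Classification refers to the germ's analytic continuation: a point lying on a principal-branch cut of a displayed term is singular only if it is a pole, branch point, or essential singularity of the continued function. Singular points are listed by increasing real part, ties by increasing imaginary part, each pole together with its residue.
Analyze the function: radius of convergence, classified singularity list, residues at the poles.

Denominator factor (γ + 1): pole of order 1 at -1, modulus 1.
Denominator factor (γ + 9)^3: pole of order 3 at -9, modulus 9.
The radius of convergence is the smallest modulus among the singular points: 1.
At the order-3 pole -9 set g(γ) = (γ - (-9))^3*f(γ) = (-19*γ**2/11 - 29*γ/3 - 17/19)/(γ + 1).
Order-3 pole: residue = g''(a)/2; g''(-9) = -4417/160512, so the residue is -4417/321024.
At the order-1 pole -1 set g(γ) = (γ - (-1))*f(γ) = (-19*γ**2/11 - 29*γ/3 - 17/19)/(γ + 9)**3.
Simple pole: residue = g(a) at a = -1, which is 4417/321024.
List the singular points by increasing real part (a conjugate pair: the negative imaginary part first).

Radius of convergence at 0: 1.
At -9: a pole of order 3; residue -4417/321024.
At -1: a pole of order 1; residue 4417/321024.


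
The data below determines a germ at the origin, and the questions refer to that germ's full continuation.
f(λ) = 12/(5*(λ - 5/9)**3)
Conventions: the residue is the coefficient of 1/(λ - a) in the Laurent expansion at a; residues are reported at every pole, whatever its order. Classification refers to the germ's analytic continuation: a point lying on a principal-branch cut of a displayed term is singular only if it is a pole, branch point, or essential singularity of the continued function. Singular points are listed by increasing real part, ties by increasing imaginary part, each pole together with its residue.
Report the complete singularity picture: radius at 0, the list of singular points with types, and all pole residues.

Denominator factor (λ - 5/9)^3: pole of order 3 at 5/9, modulus 5/9.
The radius of convergence is the smallest modulus among the singular points: 5/9.
At the order-3 pole 5/9 set g(λ) = (λ - (5/9))^3*f(λ) = 12/5.
Order-3 pole: residue = g''(a)/2; g''(5/9) = 0, so the residue is 0.

Radius of convergence at 0: 5/9.
At 5/9: a pole of order 3; residue 0.


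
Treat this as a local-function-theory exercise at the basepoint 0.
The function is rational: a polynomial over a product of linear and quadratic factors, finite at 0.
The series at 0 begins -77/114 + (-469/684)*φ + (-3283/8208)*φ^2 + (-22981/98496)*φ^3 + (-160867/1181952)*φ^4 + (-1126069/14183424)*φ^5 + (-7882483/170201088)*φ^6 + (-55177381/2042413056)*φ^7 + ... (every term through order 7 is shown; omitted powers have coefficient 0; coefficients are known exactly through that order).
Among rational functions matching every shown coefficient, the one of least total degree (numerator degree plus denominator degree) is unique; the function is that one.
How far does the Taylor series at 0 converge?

The radius of convergence is 12/7.

No rational of total degree below 2 reproduces all 8 coefficients; solving the [1/1] Pade equations on them gives f(φ) = (φ/2 + 22/19)/(φ - 12/7), whose expansion matches every shown term.
Denominator factor (φ - 12/7): pole of order 1 at 12/7, modulus 12/7.
The radius of convergence is the smallest modulus among the singular points: 12/7.


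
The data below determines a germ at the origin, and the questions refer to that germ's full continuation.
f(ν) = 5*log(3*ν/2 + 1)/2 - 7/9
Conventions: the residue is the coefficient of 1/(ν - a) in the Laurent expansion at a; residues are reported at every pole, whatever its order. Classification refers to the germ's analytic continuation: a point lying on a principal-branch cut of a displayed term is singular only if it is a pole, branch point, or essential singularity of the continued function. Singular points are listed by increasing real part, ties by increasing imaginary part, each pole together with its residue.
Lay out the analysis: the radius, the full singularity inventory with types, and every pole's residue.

Branch term (5/2)*log(1 - ν/(-2/3)): its argument vanishes at ν = -2/3, a logarithmic branch point, modulus 2/3.
The radius of convergence is the smallest modulus among the singular points: 2/3.

Radius of convergence at 0: 2/3.
At -2/3: a logarithmic branch point.


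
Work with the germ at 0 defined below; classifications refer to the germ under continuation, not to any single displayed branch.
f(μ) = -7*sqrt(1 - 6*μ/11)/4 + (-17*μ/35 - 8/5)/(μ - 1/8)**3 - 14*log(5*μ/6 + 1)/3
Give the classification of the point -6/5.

The term (-14/3)*log(1 - μ/(-6/5)) has argument 1 - -6/5/(-6/5) = 0 at -6/5: a logarithmic (infinitely-sheeted) branch point; the remaining terms are analytic or single-valued there.

The point is a logarithmic branch point.


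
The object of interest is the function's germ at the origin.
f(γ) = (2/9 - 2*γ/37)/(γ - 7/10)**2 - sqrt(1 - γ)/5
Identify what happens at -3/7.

The point is a regular point.

Denominator factors: γ - 7/10 = -79/70 at γ = -3/7 — none vanishes.
Branch term sqrt(1 - γ/(1)): argument at -3/7 is 10/7, nonzero, so -3/7 is not its branch point (a point on a principal cut is still regular for the continued germ).
So the germ continues analytically to -3/7.


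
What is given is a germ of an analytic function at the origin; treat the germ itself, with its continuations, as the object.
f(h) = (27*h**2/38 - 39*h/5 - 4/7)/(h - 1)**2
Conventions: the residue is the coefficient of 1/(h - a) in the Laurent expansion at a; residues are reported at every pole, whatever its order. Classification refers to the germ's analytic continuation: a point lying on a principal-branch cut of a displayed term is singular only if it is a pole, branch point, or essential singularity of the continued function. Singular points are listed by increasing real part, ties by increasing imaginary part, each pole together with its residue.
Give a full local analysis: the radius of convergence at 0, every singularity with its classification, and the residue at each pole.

Radius of convergence at 0: 1.
At 1: a pole of order 2; residue -606/95.

Denominator factor (h - 1)^2: pole of order 2 at 1, modulus 1.
The radius of convergence is the smallest modulus among the singular points: 1.
At the order-2 pole 1 set g(h) = (h - (1))^2*f(h) = 27*h**2/38 - 39*h/5 - 4/7.
Order-2 pole: residue = g'(a); g'(1) = -606/95, so the residue is -606/95.


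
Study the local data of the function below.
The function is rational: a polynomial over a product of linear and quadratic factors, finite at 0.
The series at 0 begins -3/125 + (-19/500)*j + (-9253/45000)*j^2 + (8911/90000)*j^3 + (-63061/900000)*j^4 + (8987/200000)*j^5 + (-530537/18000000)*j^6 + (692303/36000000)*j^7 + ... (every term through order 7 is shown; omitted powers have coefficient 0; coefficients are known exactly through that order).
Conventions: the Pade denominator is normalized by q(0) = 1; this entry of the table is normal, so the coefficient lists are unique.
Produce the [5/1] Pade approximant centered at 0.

Taylor coefficients needed (read off): a_0 = -3/125, a_1 = -19/500, a_2 = -9253/45000, a_3 = 8911/90000, a_4 = -63061/900000, a_5 = 8987/200000, a_6 = -530537/18000000.
Write the denominator as Q(j) = 1 + q1*j. Requiring Q*f - P = O(j^7) with deg P <= 5 kills the coefficients of j^6..j^6 in Q*f:
  j^6: a_6 + q1*a_5 = 0, i.e. -530537/18000000 + (8987/200000)*q1 = 0.
Solving this linear system: q1 = 27923/42570.
The numerator is Q*f truncated at degree 5: P0 = a_0 = -3/125; P1 = a_1 + q1*a_0 = -190651/3547500; P2 = a_2 + q1*a_1 = -2453603/10642500; P3 = a_3 + q1*a_2 = -17175221/478912500; P4 = a_4 + q1*a_3 = -2453603/478912500; P5 = a_5 + q1*a_4 = -2453603/2394562500.

The Pade approximant has numerator coefficients [-3/125, -190651/3547500, -2453603/10642500, -17175221/478912500, -2453603/478912500, -2453603/2394562500]; denominator coefficients [1, 27923/42570].


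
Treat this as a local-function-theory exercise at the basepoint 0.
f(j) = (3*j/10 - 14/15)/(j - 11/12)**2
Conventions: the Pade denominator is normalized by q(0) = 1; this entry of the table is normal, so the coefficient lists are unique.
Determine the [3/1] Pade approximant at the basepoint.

Taylor coefficients needed (expand at 0): a_0 = -672/605, a_1 = -13752/6655, a_2 = -46656/14641, a_3 = -3618432/805255, a_4 = -53250048/8857805.
Write the denominator as Q(j) = 1 + q1*j. Requiring Q*f - P = O(j^5) with deg P <= 3 kills the coefficients of j^4..j^4 in Q*f:
  j^4: a_4 + q1*a_3 = 0, i.e. -53250048/8857805 + (-3618432/805255)*q1 = 0.
Solving this linear system: q1 = -5136/3839.
The numerator is Q*f truncated at degree 3: P0 = a_0 = -672/605; P1 = a_1 + q1*a_0 = -1348056/2322595; P2 = a_2 + q1*a_1 = -10784448/25548545; P3 = a_3 + q1*a_2 = -64706688/281033995.

The Pade approximant has numerator coefficients [-672/605, -1348056/2322595, -10784448/25548545, -64706688/281033995]; denominator coefficients [1, -5136/3839].


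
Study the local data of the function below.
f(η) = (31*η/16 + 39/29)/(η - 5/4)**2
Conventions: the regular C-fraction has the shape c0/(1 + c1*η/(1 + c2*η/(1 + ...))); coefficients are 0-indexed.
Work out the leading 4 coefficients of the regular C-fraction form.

Taylor coefficients (expand at 0): a_0 = 624/725, a_1 = 9487/3625, a_2 = 65912/18125, a_3 = 375504/90625.
c0 = a_0 = 624/725. Peel one level at a time: if S = 1 + c*η/S' with S'(0) = 1, then c is the η-coefficient of S and S' = c*η/(S - 1).
S_1 = c0/f = 1 + (-9487/3120)*η + (48874081/9734400)*η^2 + ...; c1 = -9487/3120.
S_2 = c1*η/(S_1 - 1) = 1 + (48874081/29599440)*η + (781985296/2250079225)*η^2 + ...; c2 = 48874081/29599440.
S_3 = c2*η/(S_2 - 1) = 1 + (-9984/47435)*η + ...; c3 = -9984/47435.

The regular C-fraction coefficients are [624/725, -9487/3120, 48874081/29599440, -9984/47435].
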